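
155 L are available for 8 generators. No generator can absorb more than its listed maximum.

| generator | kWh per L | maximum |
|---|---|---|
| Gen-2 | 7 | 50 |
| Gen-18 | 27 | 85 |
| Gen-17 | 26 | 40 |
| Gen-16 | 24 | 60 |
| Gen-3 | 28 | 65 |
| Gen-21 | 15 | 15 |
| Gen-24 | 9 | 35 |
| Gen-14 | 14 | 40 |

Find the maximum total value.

4245

Highest kWh per L first: Gen-3 28 > Gen-18 27 > Gen-17 26 > Gen-16 24 > Gen-21 15 > Gen-14 14 > Gen-24 9 > Gen-2 7.
Gen-3 takes 65 to reach its cap of 65 — 90 left.
Give Gen-18 85 to hit its cap of 85 — 5 left.
Only 5 left; Gen-17 takes them to reach 5.
Total = 27×85 + 26×5 + 28×65 = 4245.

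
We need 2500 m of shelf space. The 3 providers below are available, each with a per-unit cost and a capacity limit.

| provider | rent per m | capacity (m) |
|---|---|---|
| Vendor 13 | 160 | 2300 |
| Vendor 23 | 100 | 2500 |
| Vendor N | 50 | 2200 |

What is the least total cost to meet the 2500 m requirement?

Fill from the cheapest provider first.
Vendor N at 50: take all 2200 m ; 300 still needed.
Vendor 23 at 100: take 300 of its 2500 ; requirement met.
Vendor 13: unused.
Cost = 2200×50 + 300×100 = 140000.

140000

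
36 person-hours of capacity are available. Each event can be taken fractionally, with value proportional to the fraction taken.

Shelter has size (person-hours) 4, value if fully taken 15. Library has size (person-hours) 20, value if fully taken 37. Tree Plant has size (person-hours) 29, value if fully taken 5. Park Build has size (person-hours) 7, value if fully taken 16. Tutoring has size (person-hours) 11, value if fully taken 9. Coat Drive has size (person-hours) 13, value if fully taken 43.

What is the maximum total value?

96.2

Rank by value-to-size ratio: Shelter 15/4≈3.75, Coat Drive 43/13≈3.31, Park Build 16/7≈2.29, Library 37/20≈1.85, Tutoring 9/11≈0.818, Tree Plant 5/29≈0.172.
Shelter: take in full, 4 person-hours for value 15 → 32 left.
All 13 person-hours of Coat Drive fit (value 43) → 19 remain.
All 7 person-hours of Park Build fit (value 16) → 12 remain.
12 person-hours left: a 12/20 share of Library gives 37×12/20 = 22.2.
Total value = 96.2.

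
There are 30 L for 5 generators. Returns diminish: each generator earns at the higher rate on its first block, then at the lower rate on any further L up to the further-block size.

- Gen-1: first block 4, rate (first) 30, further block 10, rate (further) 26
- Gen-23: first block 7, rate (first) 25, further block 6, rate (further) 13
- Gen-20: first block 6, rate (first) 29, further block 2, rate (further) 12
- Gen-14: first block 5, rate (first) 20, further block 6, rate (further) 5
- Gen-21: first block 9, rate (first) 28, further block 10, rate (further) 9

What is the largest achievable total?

Order all 10 blocks by rate: Gen-1/tier1 30 > Gen-20/tier1 29 > Gen-21/tier1 28 > Gen-1/tier2 26 > Gen-23/tier1 25 > Gen-14/tier1 20 > Gen-23/tier2 13 > Gen-20/tier2 12 > Gen-21/tier2 9 > Gen-14/tier2 5.
Fill Gen-1 tier1 block (4 at 30) → 26 left.
Gen-20/tier1 (29): +6 → 20 left.
Gen-21 tier1 at 28: fill all 9 → 11 left.
Gen-1/tier2 (26): +10 → 1 left.
Gen-23/tier1: +1 of 7 at 25; pool empty.
Total = 30×4 + 29×6 + 28×9 + 26×10 + 25×1 = 831.

831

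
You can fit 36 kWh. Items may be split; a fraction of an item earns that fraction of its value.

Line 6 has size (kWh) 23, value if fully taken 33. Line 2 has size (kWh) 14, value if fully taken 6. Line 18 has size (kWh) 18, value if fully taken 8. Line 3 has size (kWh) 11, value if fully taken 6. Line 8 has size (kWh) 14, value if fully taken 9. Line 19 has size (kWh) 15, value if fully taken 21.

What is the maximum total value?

51.2

Rank by value-to-size ratio: Line 6 33/23≈1.43, Line 19 21/15≈1.4, Line 8 9/14≈0.643, Line 3 6/11≈0.545, Line 18 8/18≈0.444, Line 2 6/14≈0.429.
Line 6: take in full, 23 kWh for value 33 ; 13 left.
Only 13 kWh remain; take 13/15 of Line 19 for value 21×13/15 = 18.2.
Total value = 51.2.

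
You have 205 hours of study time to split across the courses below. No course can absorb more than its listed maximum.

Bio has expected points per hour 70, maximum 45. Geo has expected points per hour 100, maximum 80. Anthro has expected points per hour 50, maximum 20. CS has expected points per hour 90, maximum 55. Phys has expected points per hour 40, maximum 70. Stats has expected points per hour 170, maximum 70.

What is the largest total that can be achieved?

Highest expected points per hour first: Stats 170 > Geo 100 > CS 90 > Bio 70 > Anthro 50 > Phys 40.
Stats takes 70 to reach its cap of 70 ; 135 left.
Geo takes 80 to reach its cap of 80 ; 55 left.
CS takes 55 to reach its cap of 55 ; 0 left.
Total = 100×80 + 90×55 + 170×70 = 24850.

24850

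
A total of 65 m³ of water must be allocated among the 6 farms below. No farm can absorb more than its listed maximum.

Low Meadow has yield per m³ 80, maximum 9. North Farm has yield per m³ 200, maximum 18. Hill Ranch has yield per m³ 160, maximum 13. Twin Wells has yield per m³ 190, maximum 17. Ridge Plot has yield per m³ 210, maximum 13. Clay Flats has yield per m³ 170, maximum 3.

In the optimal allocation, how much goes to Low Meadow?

1

Rank by yield per m³: Ridge Plot 210 > North Farm 200 > Twin Wells 190 > Clay Flats 170 > Hill Ranch 160 > Low Meadow 80.
Ridge Plot: +13 to 13 (cap) → 52 left.
North Farm: +18 to 18 (cap) → 34 left.
Twin Wells takes 17 to reach its cap of 17 → 17 left.
Give Clay Flats 3 to hit its cap of 3 → 14 left.
Hill Ranch takes 13 to reach its cap of 13 → 1 left.
Low Meadow: +1 (room for 9) → 1. Pool exhausted.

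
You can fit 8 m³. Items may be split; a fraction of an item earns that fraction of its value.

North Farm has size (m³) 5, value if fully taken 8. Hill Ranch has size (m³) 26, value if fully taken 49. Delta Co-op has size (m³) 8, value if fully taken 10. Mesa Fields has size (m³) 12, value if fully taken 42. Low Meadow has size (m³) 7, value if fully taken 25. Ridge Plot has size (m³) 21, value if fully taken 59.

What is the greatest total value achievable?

28.5

Best value per unit of size first: Low Meadow 25/7≈3.57, Mesa Fields 42/12≈3.5, Ridge Plot 59/21≈2.81, Hill Ranch 49/26≈1.88, North Farm 8/5≈1.6, Delta Co-op 10/8≈1.25.
All 7 m³ of Low Meadow fit (value 25) → 1 remain.
Only 1 m³ remain; take 1/12 of Mesa Fields for value 42×1/12 = 3.5.
Total value = 28.5.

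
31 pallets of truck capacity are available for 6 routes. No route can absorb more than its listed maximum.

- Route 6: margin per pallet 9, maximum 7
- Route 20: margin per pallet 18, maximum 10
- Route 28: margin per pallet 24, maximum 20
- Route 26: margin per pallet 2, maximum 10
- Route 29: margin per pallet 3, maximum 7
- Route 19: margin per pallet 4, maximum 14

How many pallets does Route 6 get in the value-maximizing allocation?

1

Highest margin per pallet first: Route 28 24 > Route 20 18 > Route 6 9 > Route 19 4 > Route 29 3 > Route 26 2.
Give Route 28 20 to hit its cap of 20 ; 11 left.
Route 20 takes 10 to reach its cap of 10 ; 1 left.
Only 1 left; Route 6 takes them to reach 1.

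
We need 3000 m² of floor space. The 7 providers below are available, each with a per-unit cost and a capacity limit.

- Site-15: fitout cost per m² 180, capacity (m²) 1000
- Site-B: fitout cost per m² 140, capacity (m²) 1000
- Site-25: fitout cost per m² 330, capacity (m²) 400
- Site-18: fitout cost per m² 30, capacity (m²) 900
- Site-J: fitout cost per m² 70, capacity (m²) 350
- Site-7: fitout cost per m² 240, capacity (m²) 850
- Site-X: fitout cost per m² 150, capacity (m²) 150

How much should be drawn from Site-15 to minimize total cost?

600

Cheapest first:
Site-18 (30): use full 900 → 2100 m² to go.
Site-J (70): use full 350 → 1750 m² to go.
Site-B (140): use full 1000 → 750 m² to go.
Site-X (150): use full 150 → 600 m² to go.
Site-15 at 180: take 600 of its 1000 → requirement met.
Site-7, Site-25: unused.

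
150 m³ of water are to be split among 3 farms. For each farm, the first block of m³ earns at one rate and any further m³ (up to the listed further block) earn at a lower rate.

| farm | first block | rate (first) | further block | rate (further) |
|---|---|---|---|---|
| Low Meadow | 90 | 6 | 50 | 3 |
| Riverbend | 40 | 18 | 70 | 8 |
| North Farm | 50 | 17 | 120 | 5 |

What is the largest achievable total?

2050

Treat each block as its own option and order by rate: Riverbend/first 18 > North Farm/first 17 > Riverbend/second 8 > Low Meadow/first 6 > North Farm/second 5 > Low Meadow/second 3.
Riverbend first at 18: fill all 40 ; 110 left.
North Farm first at 17: fill all 50 ; 60 left.
60 remain; put them into Riverbend second at 8.
Total = 18×40 + 17×50 + 8×60 = 2050.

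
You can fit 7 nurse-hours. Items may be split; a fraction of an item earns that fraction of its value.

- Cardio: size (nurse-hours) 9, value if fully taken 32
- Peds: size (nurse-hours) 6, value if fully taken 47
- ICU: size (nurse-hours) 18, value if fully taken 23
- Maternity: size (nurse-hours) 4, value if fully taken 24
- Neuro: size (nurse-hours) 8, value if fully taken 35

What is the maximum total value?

53

Rank by value-to-size ratio: Peds 47/6≈7.83, Maternity 24/4≈6, Neuro 35/8≈4.38, Cardio 32/9≈3.56, ICU 23/18≈1.28.
Take all of Peds (6 nurse-hours, value 47) ; 1 nurse-hours left.
Fill the last 1 nurse-hours with part of Maternity: 1/4 of it earns 6.
Total value = 53.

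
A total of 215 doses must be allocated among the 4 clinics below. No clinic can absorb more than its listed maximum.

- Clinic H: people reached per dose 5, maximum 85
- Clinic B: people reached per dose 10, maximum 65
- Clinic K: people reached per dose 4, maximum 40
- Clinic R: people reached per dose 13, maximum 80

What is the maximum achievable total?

2040

Order the clinics by people reached per dose: Clinic R 13 > Clinic B 10 > Clinic H 5 > Clinic K 4.
Clinic R: +80 to 80 (cap) ; 135 left.
Clinic B takes 65 to reach its cap of 65 ; 70 left.
Clinic H has room for 85 but only 70 remain, so it gets 70.
Total = 5×70 + 10×65 + 13×80 = 2040.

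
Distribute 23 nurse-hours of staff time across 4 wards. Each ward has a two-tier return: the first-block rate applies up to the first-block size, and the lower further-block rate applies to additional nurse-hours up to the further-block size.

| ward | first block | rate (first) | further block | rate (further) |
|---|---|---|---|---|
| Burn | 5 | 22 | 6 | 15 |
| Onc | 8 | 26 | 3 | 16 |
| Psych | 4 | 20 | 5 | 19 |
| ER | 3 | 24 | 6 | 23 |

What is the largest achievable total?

Order all 8 blocks by rate: Onc/first 26 > ER/first 24 > ER/second 23 > Burn/first 22 > Psych/first 20 > Psych/second 19 > Onc/second 16 > Burn/second 15.
Fill Onc first block (8 at 26) ; 15 left.
ER/first (24): +3 ; 12 left.
Fill ER second block (6 at 23) ; 6 left.
Fill Burn first block (5 at 22) ; 1 left.
Psych first at 20: only 1 left, fill 1.
Total = 26×8 + 24×3 + 23×6 + 22×5 + 20×1 = 548.

548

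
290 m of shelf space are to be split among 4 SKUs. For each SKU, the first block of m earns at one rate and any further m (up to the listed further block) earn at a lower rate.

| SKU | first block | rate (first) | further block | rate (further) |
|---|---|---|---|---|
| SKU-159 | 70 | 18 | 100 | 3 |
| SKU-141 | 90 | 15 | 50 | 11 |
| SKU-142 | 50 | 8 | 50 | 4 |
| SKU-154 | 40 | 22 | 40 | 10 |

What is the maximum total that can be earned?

Treat each block as its own option and order by rate: SKU-154/T1 22 > SKU-159/T1 18 > SKU-141/T1 15 > SKU-141/T2 11 > SKU-154/T2 10 > SKU-142/T1 8 > SKU-142/T2 4 > SKU-159/T2 3.
Fill SKU-154 T1 block (40 at 22) → 250 left.
SKU-159 T1 at 18: fill all 70 → 180 left.
Fill SKU-141 T1 block (90 at 15) → 90 left.
SKU-141 T2 at 11: fill all 50 → 40 left.
SKU-154 T2 at 10: fill all 40 → 0 left.
Total = 22×40 + 18×70 + 15×90 + 11×50 + 10×40 = 4440.

4440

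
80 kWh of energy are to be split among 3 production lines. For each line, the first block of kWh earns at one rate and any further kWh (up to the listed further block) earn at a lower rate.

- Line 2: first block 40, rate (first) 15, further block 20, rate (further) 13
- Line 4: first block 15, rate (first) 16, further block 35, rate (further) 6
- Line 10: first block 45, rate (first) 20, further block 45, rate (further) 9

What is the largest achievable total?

Rank every tier by rate: Line 10/tier1 20 > Line 4/tier1 16 > Line 2/tier1 15 > Line 2/tier2 13 > Line 10/tier2 9 > Line 4/tier2 6.
Fill Line 10 tier1 block (45 at 20) → 35 left.
Line 4 tier1 at 16: fill all 15 → 20 left.
20 remain; put them into Line 2 tier1 at 15.
Total = 20×45 + 16×15 + 15×20 = 1440.

1440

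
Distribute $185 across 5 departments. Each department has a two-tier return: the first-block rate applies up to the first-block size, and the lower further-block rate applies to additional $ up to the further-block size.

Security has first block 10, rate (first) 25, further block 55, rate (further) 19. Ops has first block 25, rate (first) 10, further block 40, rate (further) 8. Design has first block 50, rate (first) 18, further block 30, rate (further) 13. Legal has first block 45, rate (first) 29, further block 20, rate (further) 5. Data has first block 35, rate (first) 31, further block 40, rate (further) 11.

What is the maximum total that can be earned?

4405

Order all 10 blocks by rate: Data/tier1 31 > Legal/tier1 29 > Security/tier1 25 > Security/tier2 19 > Design/tier1 18 > Design/tier2 13 > Data/tier2 11 > Ops/tier1 10 > Ops/tier2 8 > Legal/tier2 5.
Data/tier1 (31): +35 ; 150 left.
Fill Legal tier1 block (45 at 29) ; 105 left.
Fill Security tier1 block (10 at 25) ; 95 left.
Fill Security tier2 block (55 at 19) ; 40 left.
40 remain; put them into Design tier1 at 18.
Total = 31×35 + 29×45 + 25×10 + 19×55 + 18×40 = 4405.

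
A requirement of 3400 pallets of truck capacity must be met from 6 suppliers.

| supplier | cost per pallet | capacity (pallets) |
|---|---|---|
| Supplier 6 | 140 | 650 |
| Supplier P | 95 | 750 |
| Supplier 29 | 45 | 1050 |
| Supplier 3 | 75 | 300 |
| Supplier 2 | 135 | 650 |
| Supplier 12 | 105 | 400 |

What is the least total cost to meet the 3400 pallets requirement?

305750

Use suppliers in increasing cost order.
Supplier 29 at 45: take all 1050 pallets → 2350 still needed.
Supplier 3 at 75: take all 300 pallets → 2050 still needed.
Supplier P (95): use full 750 → 1300 pallets to go.
Take 400 from Supplier 12 at 105 → need 900 more.
Take 650 from Supplier 2 at 135 → need 250 more.
Take 250 from Supplier 6 at 140 to finish.
Cost = 1050×45 + 300×75 + 750×95 + 400×105 + 650×135 + 250×140 = 305750.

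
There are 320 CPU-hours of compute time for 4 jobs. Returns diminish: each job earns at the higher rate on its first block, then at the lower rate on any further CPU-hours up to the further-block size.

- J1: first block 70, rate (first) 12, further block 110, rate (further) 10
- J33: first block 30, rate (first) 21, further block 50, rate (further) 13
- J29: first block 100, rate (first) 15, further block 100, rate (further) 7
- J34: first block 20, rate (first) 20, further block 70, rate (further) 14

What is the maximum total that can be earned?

4760

Order all 8 blocks by rate: J33/first 21 > J34/first 20 > J29/first 15 > J34/second 14 > J33/second 13 > J1/first 12 > J1/second 10 > J29/second 7.
J33 first at 21: fill all 30 — 290 left.
J34 first at 20: fill all 20 — 270 left.
J29/first (15): +100 — 170 left.
J34 second at 14: fill all 70 — 100 left.
Fill J33 second block (50 at 13) — 50 left.
50 remain; put them into J1 first at 12.
Total = 21×30 + 20×20 + 15×100 + 14×70 + 13×50 + 12×50 = 4760.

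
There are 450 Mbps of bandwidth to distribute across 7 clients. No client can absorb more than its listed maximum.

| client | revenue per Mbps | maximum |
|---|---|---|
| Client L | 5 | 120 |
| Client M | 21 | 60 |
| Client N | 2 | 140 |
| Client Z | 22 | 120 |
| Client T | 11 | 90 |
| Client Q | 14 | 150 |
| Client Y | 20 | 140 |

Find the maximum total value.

8520

Highest revenue per Mbps first: Client Z 22 > Client M 21 > Client Y 20 > Client Q 14 > Client T 11 > Client L 5 > Client N 2.
Client Z: +120 to 120 (cap) → 330 left.
Give Client M 60 to hit its cap of 60 → 270 left.
Give Client Y 140 to hit its cap of 140 → 130 left.
Only 130 left; Client Q takes them to reach 130.
Total = 21×60 + 22×120 + 14×130 + 20×140 = 8520.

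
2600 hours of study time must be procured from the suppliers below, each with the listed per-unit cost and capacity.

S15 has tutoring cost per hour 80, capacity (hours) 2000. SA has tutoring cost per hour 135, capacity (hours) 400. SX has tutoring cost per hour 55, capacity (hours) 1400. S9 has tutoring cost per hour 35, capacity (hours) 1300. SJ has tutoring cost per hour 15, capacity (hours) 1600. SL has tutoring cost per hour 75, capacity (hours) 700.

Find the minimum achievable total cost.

59000

Cheapest first:
Take 1600 from SJ at 15 ; need 1000 more.
S9 (35): take the remaining 1000 ; done.
SX, SL, S15, SA: unused.
Cost = 1600×15 + 1000×35 = 59000.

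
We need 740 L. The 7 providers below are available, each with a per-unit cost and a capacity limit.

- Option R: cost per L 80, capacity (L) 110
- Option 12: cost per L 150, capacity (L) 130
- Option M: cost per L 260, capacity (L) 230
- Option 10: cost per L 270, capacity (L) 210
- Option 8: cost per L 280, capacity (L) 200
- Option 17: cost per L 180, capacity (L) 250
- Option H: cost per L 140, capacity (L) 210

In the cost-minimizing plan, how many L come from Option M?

40

Fill from the cheapest provider first.
Take 110 from Option R at 80 — need 630 more.
Option H (140): use full 210 — 420 L to go.
Option 12 (150): use full 130 — 290 L to go.
Take 250 from Option 17 at 180 — need 40 more.
Take 40 from Option M at 260 to finish.
Option 10, Option 8: unused.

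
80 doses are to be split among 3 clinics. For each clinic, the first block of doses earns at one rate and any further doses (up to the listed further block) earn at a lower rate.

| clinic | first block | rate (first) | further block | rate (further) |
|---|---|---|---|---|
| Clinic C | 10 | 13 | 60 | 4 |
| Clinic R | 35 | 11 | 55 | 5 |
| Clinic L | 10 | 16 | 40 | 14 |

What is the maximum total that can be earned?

Order all 6 blocks by rate: Clinic L/T1 16 > Clinic L/T2 14 > Clinic C/T1 13 > Clinic R/T1 11 > Clinic R/T2 5 > Clinic C/T2 4.
Fill Clinic L T1 block (10 at 16) ; 70 left.
Fill Clinic L T2 block (40 at 14) ; 30 left.
Fill Clinic C T1 block (10 at 13) ; 20 left.
Clinic R T1 at 11: only 20 left, fill 20.
Total = 16×10 + 14×40 + 13×10 + 11×20 = 1070.

1070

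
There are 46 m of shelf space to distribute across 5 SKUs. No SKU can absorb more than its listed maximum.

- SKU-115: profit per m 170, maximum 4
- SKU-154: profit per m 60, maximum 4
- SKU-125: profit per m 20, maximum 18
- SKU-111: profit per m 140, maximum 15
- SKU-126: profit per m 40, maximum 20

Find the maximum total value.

3880

Highest profit per m first: SKU-115 170 > SKU-111 140 > SKU-154 60 > SKU-126 40 > SKU-125 20.
SKU-115: +4 to 4 (cap) ; 42 left.
Give SKU-111 15 to hit its cap of 15 ; 27 left.
SKU-154: +4 to 4 (cap) ; 23 left.
SKU-126: +20 to 20 (cap) ; 3 left.
SKU-125 has room for 18 but only 3 remain, so it gets 3.
Total = 170×4 + 60×4 + 20×3 + 140×15 + 40×20 = 3880.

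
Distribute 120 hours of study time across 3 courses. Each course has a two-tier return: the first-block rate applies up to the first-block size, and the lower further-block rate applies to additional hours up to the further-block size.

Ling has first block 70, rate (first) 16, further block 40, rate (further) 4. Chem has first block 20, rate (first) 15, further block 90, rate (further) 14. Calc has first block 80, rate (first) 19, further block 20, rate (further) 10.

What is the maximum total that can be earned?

2160

Order all 6 blocks by rate: Calc/tier1 19 > Ling/tier1 16 > Chem/tier1 15 > Chem/tier2 14 > Calc/tier2 10 > Ling/tier2 4.
Calc/tier1 (19): +80 ; 40 left.
40 remain; put them into Ling tier1 at 16.
Total = 19×80 + 16×40 = 2160.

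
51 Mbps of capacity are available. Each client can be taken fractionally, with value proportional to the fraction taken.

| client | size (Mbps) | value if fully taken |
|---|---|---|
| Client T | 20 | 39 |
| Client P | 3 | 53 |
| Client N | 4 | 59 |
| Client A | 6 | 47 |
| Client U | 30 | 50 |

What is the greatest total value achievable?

228

Rank by value-to-size ratio: Client P 53/3≈17.7, Client N 59/4≈14.8, Client A 47/6≈7.83, Client T 39/20≈1.95, Client U 50/30≈1.67.
Client P: take in full, 3 Mbps for value 53 → 48 left.
Take all of Client N (4 Mbps, value 59) → 44 Mbps left.
All 6 Mbps of Client A fit (value 47) → 38 remain.
Client T: take in full, 20 Mbps for value 39 → 18 left.
Only 18 Mbps remain; take 18/30 of Client U for value 50×18/30 = 30.
Total value = 228.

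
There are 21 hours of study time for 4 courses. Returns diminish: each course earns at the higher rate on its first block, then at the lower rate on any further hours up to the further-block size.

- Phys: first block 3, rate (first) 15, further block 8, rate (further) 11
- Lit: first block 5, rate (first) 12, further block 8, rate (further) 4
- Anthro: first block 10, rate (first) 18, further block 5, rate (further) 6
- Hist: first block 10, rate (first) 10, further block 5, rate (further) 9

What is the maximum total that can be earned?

318

Order all 8 blocks by rate: Anthro/tier1 18 > Phys/tier1 15 > Lit/tier1 12 > Phys/tier2 11 > Hist/tier1 10 > Hist/tier2 9 > Anthro/tier2 6 > Lit/tier2 4.
Anthro/tier1 (18): +10 — 11 left.
Fill Phys tier1 block (3 at 15) — 8 left.
Lit tier1 at 12: fill all 5 — 3 left.
3 remain; put them into Phys tier2 at 11.
Total = 18×10 + 15×3 + 12×5 + 11×3 = 318.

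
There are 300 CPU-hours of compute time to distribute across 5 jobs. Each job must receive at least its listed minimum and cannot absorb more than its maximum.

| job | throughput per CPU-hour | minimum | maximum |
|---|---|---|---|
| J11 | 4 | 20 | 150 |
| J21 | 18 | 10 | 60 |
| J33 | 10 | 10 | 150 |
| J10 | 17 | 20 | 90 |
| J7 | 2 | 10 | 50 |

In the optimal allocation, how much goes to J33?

Meeting every minimum uses 20+10+10+20+10 = 70 CPU-hours, leaving 230.
Rank by throughput per CPU-hour: J21 18 > J10 17 > J33 10 > J11 4 > J7 2.
J21: +50 to 60 (cap) → 180 left.
J10 takes 70 more to reach its cap of 90 → 110 left.
Only 110 left; J33 takes them to reach 120.

120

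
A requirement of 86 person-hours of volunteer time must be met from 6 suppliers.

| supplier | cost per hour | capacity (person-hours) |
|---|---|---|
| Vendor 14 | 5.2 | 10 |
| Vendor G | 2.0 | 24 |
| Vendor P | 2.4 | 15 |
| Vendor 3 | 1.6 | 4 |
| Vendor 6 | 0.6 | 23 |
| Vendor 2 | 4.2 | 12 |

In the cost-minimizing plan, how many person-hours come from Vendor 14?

Use suppliers in increasing cost order.
Vendor 6 (0.6): use full 23 ; 63 person-hours to go.
Take 4 from Vendor 3 at 1.6 ; need 59 more.
Vendor G (2.0): use full 24 ; 35 person-hours to go.
Vendor P (2.4): use full 15 ; 20 person-hours to go.
Take 12 from Vendor 2 at 4.2 ; need 8 more.
Take 8 from Vendor 14 at 5.2 to finish.

8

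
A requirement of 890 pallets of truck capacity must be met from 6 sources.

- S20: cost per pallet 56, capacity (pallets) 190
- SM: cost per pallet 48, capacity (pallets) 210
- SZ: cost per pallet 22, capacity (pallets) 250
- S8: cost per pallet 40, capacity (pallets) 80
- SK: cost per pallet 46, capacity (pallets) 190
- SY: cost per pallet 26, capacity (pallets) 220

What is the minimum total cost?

Use sources in increasing cost order.
Take 250 from SZ at 22 ; need 640 more.
Take 220 from SY at 26 ; need 420 more.
S8 (40): use full 80 ; 340 pallets to go.
Take 190 from SK at 46 ; need 150 more.
SM at 48: take 150 of its 210 ; requirement met.
S20: unused.
Cost = 250×22 + 220×26 + 80×40 + 190×46 + 150×48 = 30360.

30360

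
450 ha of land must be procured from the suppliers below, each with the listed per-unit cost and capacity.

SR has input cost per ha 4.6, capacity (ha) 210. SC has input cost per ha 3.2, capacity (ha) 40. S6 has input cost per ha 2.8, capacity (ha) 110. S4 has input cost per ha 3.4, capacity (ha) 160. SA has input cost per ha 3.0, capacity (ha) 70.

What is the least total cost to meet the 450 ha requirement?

1512

Fill from the cheapest supplier first.
S6 at 2.8: take all 110 ha ; 340 still needed.
Take 70 from SA at 3.0 ; need 270 more.
Take 40 from SC at 3.2 ; need 230 more.
S4 (3.4): use full 160 ; 70 ha to go.
SR (4.6): take the remaining 70 ; done.
Cost = 110×2.8 + 70×3.0 + 40×3.2 + 160×3.4 + 70×4.6 = 1512.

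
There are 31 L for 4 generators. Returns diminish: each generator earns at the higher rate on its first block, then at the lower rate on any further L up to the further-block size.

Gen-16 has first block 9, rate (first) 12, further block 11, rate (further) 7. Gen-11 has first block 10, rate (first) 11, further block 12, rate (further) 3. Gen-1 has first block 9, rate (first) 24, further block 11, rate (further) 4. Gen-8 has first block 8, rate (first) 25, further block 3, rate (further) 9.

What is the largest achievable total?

Rank every tier by rate: Gen-8/T1 25 > Gen-1/T1 24 > Gen-16/T1 12 > Gen-11/T1 11 > Gen-8/T2 9 > Gen-16/T2 7 > Gen-1/T2 4 > Gen-11/T2 3.
Fill Gen-8 T1 block (8 at 25) — 23 left.
Fill Gen-1 T1 block (9 at 24) — 14 left.
Gen-16 T1 at 12: fill all 9 — 5 left.
5 remain; put them into Gen-11 T1 at 11.
Total = 25×8 + 24×9 + 12×9 + 11×5 = 579.

579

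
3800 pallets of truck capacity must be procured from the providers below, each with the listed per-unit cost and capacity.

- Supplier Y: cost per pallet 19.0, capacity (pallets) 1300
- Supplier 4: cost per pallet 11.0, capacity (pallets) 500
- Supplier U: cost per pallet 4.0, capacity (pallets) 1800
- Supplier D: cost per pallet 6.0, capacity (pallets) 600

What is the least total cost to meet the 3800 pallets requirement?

Use providers in increasing cost order.
Supplier U at 4.0: take all 1800 pallets ; 2000 still needed.
Supplier D (6.0): use full 600 ; 1400 pallets to go.
Supplier 4 at 11.0: take all 500 pallets ; 900 still needed.
Take 900 from Supplier Y at 19.0 to finish.
Cost = 1800×4.0 + 600×6.0 + 500×11.0 + 900×19.0 = 33400.

33400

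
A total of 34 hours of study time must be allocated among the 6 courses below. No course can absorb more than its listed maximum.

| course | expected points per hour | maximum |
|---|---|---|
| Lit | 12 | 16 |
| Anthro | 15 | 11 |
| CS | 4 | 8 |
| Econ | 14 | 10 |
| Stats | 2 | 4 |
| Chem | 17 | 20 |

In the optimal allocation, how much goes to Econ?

Order the courses by expected points per hour: Chem 17 > Anthro 15 > Econ 14 > Lit 12 > CS 4 > Stats 2.
Give Chem 20 to hit its cap of 20 → 14 left.
Anthro: +11 to 11 (cap) → 3 left.
Econ: +3 (room for 10) → 3. Pool exhausted.

3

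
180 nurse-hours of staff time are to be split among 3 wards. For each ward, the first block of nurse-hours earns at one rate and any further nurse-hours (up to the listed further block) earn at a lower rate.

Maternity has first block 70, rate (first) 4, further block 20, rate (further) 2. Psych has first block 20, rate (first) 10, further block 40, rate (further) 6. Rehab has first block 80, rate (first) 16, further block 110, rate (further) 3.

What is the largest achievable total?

1880

Treat each block as its own option and order by rate: Rehab/tier1 16 > Psych/tier1 10 > Psych/tier2 6 > Maternity/tier1 4 > Rehab/tier2 3 > Maternity/tier2 2.
Rehab/tier1 (16): +80 — 100 left.
Fill Psych tier1 block (20 at 10) — 80 left.
Psych tier2 at 6: fill all 40 — 40 left.
Maternity/tier1: +40 of 70 at 4; pool empty.
Total = 16×80 + 10×20 + 6×40 + 4×40 = 1880.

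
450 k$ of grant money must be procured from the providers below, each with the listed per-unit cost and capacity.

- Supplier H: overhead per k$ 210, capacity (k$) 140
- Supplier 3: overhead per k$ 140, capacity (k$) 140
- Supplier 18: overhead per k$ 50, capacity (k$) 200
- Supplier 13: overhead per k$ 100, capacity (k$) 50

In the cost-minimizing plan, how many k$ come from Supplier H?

60

Cheapest first:
Take 200 from Supplier 18 at 50 → need 250 more.
Supplier 13 (100): use full 50 → 200 k$ to go.
Take 140 from Supplier 3 at 140 → need 60 more.
Supplier H (210): take the remaining 60 → done.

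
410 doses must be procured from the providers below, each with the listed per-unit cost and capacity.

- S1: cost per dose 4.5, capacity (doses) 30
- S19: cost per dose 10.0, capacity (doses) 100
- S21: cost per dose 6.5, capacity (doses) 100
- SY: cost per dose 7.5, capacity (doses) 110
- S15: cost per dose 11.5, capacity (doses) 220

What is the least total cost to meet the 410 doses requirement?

3415

Use providers in increasing cost order.
S1 at 4.5: take all 30 doses → 380 still needed.
Take 100 from S21 at 6.5 → need 280 more.
SY (7.5): use full 110 → 170 doses to go.
S19 (10.0): use full 100 → 70 doses to go.
S15 at 11.5: take 70 of its 220 → requirement met.
Cost = 30×4.5 + 100×6.5 + 110×7.5 + 100×10.0 + 70×11.5 = 3415.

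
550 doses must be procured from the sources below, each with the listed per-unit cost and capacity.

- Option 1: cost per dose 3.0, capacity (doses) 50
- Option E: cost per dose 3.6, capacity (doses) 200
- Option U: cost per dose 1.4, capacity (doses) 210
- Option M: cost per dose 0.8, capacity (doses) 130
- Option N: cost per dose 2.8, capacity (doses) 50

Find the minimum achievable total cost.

Cheapest first:
Take 130 from Option M at 0.8 ; need 420 more.
Option U at 1.4: take all 210 doses ; 210 still needed.
Option N (2.8): use full 50 ; 160 doses to go.
Take 50 from Option 1 at 3.0 ; need 110 more.
Option E (3.6): take the remaining 110 ; done.
Cost = 130×0.8 + 210×1.4 + 50×2.8 + 50×3.0 + 110×3.6 = 1084.

1084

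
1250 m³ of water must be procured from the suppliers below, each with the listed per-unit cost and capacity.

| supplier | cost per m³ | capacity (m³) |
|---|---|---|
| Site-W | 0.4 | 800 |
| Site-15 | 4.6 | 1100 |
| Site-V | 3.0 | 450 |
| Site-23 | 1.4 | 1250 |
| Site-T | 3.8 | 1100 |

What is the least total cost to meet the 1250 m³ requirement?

Use suppliers in increasing cost order.
Site-W at 0.4: take all 800 m³ → 450 still needed.
Site-23 at 1.4: take 450 of its 1250 → requirement met.
Site-V, Site-T, Site-15: unused.
Cost = 800×0.4 + 450×1.4 = 950.

950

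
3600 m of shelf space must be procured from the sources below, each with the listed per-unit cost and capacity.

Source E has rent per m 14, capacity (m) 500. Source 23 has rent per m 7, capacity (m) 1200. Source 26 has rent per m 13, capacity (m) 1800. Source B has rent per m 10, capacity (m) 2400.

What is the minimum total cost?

Cheapest first:
Source 23 (7): use full 1200 ; 2400 m to go.
Source B (10): use full 2400 ; 0 m to go.
Source 26, Source E: unused.
Cost = 1200×7 + 2400×10 = 32400.

32400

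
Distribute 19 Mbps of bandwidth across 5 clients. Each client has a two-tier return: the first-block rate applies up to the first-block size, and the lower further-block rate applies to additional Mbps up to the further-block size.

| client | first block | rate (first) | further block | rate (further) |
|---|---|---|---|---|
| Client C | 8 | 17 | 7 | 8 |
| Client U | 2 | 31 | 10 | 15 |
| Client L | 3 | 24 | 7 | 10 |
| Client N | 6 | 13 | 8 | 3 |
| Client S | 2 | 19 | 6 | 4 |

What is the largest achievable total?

Rank every tier by rate: Client U/first 31 > Client L/first 24 > Client S/first 19 > Client C/first 17 > Client U/second 15 > Client N/first 13 > Client L/second 10 > Client C/second 8 > Client S/second 4 > Client N/second 3.
Fill Client U first block (2 at 31) ; 17 left.
Client L/first (24): +3 ; 14 left.
Fill Client S first block (2 at 19) ; 12 left.
Fill Client C first block (8 at 17) ; 4 left.
Client U second at 15: only 4 left, fill 4.
Total = 31×2 + 24×3 + 19×2 + 17×8 + 15×4 = 368.

368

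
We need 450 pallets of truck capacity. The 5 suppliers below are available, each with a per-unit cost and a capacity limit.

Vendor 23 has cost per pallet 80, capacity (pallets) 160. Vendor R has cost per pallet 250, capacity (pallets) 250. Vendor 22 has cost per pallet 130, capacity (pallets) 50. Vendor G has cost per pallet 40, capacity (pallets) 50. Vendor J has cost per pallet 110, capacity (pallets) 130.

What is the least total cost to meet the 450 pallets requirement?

Cheapest first:
Vendor G (40): use full 50 — 400 pallets to go.
Take 160 from Vendor 23 at 80 — need 240 more.
Take 130 from Vendor J at 110 — need 110 more.
Take 50 from Vendor 22 at 130 — need 60 more.
Vendor R at 250: take 60 of its 250 — requirement met.
Cost = 50×40 + 160×80 + 130×110 + 50×130 + 60×250 = 50600.

50600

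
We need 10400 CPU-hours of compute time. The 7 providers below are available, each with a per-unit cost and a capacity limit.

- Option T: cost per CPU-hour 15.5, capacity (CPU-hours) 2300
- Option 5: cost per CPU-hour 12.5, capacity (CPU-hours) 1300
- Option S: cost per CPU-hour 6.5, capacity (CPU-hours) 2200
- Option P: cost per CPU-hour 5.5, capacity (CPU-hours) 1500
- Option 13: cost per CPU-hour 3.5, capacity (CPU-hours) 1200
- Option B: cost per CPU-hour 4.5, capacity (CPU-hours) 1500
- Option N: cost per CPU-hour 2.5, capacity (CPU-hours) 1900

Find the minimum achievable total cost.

Cheapest first:
Option N (2.5): use full 1900 — 8500 CPU-hours to go.
Take 1200 from Option 13 at 3.5 — need 7300 more.
Take 1500 from Option B at 4.5 — need 5800 more.
Take 1500 from Option P at 5.5 — need 4300 more.
Option S at 6.5: take all 2200 CPU-hours — 2100 still needed.
Option 5 at 12.5: take all 1300 CPU-hours — 800 still needed.
Option T (15.5): take the remaining 800 — done.
Cost = 1900×2.5 + 1200×3.5 + 1500×4.5 + 1500×5.5 + 2200×6.5 + 1300×12.5 + 800×15.5 = 66900.

66900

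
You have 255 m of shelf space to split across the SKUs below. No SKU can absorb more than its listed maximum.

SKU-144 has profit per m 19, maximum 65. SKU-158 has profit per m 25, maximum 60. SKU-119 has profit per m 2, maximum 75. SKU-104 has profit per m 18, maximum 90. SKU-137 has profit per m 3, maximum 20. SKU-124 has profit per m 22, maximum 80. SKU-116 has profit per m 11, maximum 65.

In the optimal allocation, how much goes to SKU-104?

50

Rank by profit per m: SKU-158 25 > SKU-124 22 > SKU-144 19 > SKU-104 18 > SKU-116 11 > SKU-137 3 > SKU-119 2.
SKU-158 takes 60 to reach its cap of 60 → 195 left.
SKU-124: +80 to 80 (cap) → 115 left.
Give SKU-144 65 to hit its cap of 65 → 50 left.
Only 50 left; SKU-104 takes them to reach 50.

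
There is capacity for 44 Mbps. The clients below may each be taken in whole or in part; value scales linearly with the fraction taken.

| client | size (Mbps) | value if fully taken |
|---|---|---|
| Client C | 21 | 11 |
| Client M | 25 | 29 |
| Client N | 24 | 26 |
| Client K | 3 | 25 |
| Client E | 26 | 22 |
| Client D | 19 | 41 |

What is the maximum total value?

91.52

Rank by value-to-size ratio: Client K 25/3≈8.33, Client D 41/19≈2.16, Client M 29/25≈1.16, Client N 26/24≈1.08, Client E 22/26≈0.846, Client C 11/21≈0.524.
Client K: take in full, 3 Mbps for value 25 ; 41 left.
All 19 Mbps of Client D fit (value 41) ; 22 remain.
Fill the last 22 Mbps with part of Client M: 22/25 of it earns 25.52.
Total value = 91.52.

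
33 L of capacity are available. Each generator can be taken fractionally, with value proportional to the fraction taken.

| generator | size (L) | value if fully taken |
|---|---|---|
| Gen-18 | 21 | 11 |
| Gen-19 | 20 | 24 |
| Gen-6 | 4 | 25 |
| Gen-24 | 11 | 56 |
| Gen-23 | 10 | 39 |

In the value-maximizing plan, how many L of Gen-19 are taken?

8

Rank by value-to-size ratio: Gen-6 25/4≈6.25, Gen-24 56/11≈5.09, Gen-23 39/10≈3.9, Gen-19 24/20≈1.2, Gen-18 11/21≈0.524.
Gen-6: take in full, 4 L for value 25 — 29 left.
Take all of Gen-24 (11 L, value 56) — 18 L left.
Gen-23: take in full, 10 L for value 39 — 8 left.
8 L left: a 8/20 share of Gen-19 gives 24×8/20 = 9.6.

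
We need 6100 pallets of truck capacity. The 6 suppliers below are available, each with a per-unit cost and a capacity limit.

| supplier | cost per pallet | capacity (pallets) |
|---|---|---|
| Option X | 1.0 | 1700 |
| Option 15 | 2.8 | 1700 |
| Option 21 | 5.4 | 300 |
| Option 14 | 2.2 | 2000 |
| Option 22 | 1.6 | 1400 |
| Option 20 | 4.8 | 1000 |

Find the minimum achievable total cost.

11140

Fill from the cheapest supplier first.
Option X (1.0): use full 1700 ; 4400 pallets to go.
Take 1400 from Option 22 at 1.6 ; need 3000 more.
Option 14 (2.2): use full 2000 ; 1000 pallets to go.
Option 15 at 2.8: take 1000 of its 1700 ; requirement met.
Option 20, Option 21: unused.
Cost = 1700×1.0 + 1400×1.6 + 2000×2.2 + 1000×2.8 = 11140.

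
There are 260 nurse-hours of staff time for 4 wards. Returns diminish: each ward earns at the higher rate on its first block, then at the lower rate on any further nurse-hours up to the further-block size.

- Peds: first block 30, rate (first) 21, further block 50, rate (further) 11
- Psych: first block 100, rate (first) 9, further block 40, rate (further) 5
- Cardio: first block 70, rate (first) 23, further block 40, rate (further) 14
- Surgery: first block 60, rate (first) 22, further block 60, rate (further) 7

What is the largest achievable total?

4760

Order all 8 blocks by rate: Cardio/T1 23 > Surgery/T1 22 > Peds/T1 21 > Cardio/T2 14 > Peds/T2 11 > Psych/T1 9 > Surgery/T2 7 > Psych/T2 5.
Fill Cardio T1 block (70 at 23) ; 190 left.
Fill Surgery T1 block (60 at 22) ; 130 left.
Peds/T1 (21): +30 ; 100 left.
Fill Cardio T2 block (40 at 14) ; 60 left.
Peds T2 at 11: fill all 50 ; 10 left.
Psych T1 at 9: only 10 left, fill 10.
Total = 23×70 + 22×60 + 21×30 + 14×40 + 11×50 + 9×10 = 4760.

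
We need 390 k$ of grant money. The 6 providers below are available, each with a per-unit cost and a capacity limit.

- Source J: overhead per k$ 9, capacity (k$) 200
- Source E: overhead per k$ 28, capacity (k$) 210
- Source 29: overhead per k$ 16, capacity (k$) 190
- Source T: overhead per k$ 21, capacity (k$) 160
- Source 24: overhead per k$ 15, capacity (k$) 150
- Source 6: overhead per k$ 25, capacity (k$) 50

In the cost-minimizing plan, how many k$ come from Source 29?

Use providers in increasing cost order.
Source J (9): use full 200 ; 190 k$ to go.
Take 150 from Source 24 at 15 ; need 40 more.
Take 40 from Source 29 at 16 to finish.
Source T, Source 6, Source E: unused.

40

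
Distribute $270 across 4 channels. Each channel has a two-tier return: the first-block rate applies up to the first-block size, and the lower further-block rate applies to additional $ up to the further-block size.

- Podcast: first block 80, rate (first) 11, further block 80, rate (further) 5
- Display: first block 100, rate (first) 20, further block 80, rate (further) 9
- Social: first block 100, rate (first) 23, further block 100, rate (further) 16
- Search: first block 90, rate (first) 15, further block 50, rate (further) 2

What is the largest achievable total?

Order all 8 blocks by rate: Social/T1 23 > Display/T1 20 > Social/T2 16 > Search/T1 15 > Podcast/T1 11 > Display/T2 9 > Podcast/T2 5 > Search/T2 2.
Social/T1 (23): +100 → 170 left.
Display T1 at 20: fill all 100 → 70 left.
70 remain; put them into Social T2 at 16.
Total = 23×100 + 20×100 + 16×70 = 5420.

5420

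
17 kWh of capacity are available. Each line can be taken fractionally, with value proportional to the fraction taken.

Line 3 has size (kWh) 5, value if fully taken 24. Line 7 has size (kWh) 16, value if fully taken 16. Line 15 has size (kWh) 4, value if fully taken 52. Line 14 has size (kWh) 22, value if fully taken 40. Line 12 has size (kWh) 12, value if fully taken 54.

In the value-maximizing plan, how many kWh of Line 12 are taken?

8

Best value per unit of size first: Line 15 52/4≈13, Line 3 24/5≈4.8, Line 12 54/12≈4.5, Line 14 40/22≈1.82, Line 7 16/16≈1.
All 4 kWh of Line 15 fit (value 52) — 13 remain.
Take all of Line 3 (5 kWh, value 24) — 8 kWh left.
8 kWh left: a 8/12 share of Line 12 gives 54×8/12 = 36.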